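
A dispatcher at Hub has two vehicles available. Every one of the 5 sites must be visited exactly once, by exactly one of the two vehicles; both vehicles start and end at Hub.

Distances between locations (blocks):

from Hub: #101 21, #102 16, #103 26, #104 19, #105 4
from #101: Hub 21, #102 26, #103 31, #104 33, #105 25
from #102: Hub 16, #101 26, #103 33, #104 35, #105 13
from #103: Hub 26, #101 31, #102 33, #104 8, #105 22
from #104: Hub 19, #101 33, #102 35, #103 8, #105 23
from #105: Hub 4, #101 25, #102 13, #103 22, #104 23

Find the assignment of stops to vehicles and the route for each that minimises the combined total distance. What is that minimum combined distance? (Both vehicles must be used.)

108 blocks — the smallest possible combined total.

Try each way of splitting the stops between the two vehicles (each non-empty) and, for each split, find the best tour for each vehicle:
  {#101} + {#102, #103, #104, #105}: 42 + 77 = 119
  {#102} + {#101, #103, #104, #105}: 32 + 87 = 119
  {#101, #102} + {#103, #104, #105}: 63 + 53 = 116
  {#103} + {#101, #102, #104, #105}: 52 + 95 = 147
  {#101, #103} + {#102, #104, #105}: 78 + 71 = 149
  {#102, #103} + {#101, #104, #105}: 75 + 81 = 156
  … (15 splits in total)
  {#101, #102, #103, #104} + {#105}: 100 + 8 = 108  ← best
Best: vehicle 1 Hub → #102 → #101 → #103 → #104 → Hub = 100; vehicle 2 Hub → #105 → Hub = 8; combined 108.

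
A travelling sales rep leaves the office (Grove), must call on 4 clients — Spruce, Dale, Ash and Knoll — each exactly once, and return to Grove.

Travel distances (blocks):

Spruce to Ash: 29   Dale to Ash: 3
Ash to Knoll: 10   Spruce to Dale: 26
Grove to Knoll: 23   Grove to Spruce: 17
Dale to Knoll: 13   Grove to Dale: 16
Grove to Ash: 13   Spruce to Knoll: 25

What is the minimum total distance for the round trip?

There are 12 distinct closed tours to check (reversals are equivalent).
Grove - Spruce - Dale - Ash - Knoll - Grove: 17+26+3+10+23 = 79
Grove - Spruce - Dale - Knoll - Ash - Grove: 17+26+13+10+13 = 79
Grove - Spruce - Ash - Dale - Knoll - Grove: 17+29+3+13+23 = 85
Grove - Spruce - Ash - Knoll - Dale - Grove: 17+29+10+13+16 = 85
Grove - Spruce - Knoll - Dale - Ash - Grove: 17+25+13+3+13 = 71
Grove - Spruce - Knoll - Ash - Dale - Grove: 17+25+10+3+16 = 71
Grove - Dale - Spruce - Ash - Knoll - Grove: 16+26+29+10+23 = 104
Grove - Dale - Spruce - Knoll - Ash - Grove: 16+26+25+10+13 = 90
Grove - Dale - Ash - Spruce - Knoll - Grove: 16+3+29+25+23 = 96
Grove - Dale - Knoll - Spruce - Ash - Grove: 16+13+25+29+13 = 96
Grove - Ash - Spruce - Dale - Knoll - Grove: 13+29+26+13+23 = 104
Grove - Ash - Dale - Spruce - Knoll - Grove: 13+3+26+25+23 = 90
The minimum is 71.
One optimal route: Grove → Spruce → Knoll → Dale → Ash → Grove (or its reverse).

Minimum total distance: 71 blocks.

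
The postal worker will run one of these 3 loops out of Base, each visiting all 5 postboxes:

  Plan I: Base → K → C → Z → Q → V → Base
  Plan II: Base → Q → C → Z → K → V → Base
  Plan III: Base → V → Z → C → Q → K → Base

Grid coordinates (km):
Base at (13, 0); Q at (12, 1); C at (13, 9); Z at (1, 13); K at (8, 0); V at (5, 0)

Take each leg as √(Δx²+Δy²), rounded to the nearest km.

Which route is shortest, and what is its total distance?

Shortest is Plan II, total 48 km.

Plan I: 5 + 10 + 13 + 16 + 7 + 8 = 59
Plan II: 1 + 8 + 13 + 15 + 3 + 8 = 48
Plan III: 8 + 14 + 13 + 8 + 4 + 5 = 52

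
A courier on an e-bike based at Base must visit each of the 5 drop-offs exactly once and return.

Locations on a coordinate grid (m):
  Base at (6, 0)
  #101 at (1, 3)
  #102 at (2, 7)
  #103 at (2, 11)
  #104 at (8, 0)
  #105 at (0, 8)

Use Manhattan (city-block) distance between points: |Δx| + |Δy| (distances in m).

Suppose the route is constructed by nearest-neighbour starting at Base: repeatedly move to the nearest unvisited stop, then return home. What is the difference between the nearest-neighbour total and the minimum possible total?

The nearest-neighbour route is 2 m longer than optimal.

Base: #104=2, #101=8, #102=11, #105=14, #103=15 ⇒ #104
#104: #101=10, #102=13, #105=16, #103=17 ⇒ #101
#101: #102=5, #105=6, #103=9 ⇒ #102
#102: #105=3, #103=4 ⇒ #105
#105: #103=5 ⇒ #103
NN route Base → #104 → #101 → #102 → #105 → #103 → Base costs 40.
Optimal: Base → #101 → #105 → #103 → #102 → #104 → Base costs 38 (by enumerating all 60 distinct tours).
Excess = 40 − 38 = 2.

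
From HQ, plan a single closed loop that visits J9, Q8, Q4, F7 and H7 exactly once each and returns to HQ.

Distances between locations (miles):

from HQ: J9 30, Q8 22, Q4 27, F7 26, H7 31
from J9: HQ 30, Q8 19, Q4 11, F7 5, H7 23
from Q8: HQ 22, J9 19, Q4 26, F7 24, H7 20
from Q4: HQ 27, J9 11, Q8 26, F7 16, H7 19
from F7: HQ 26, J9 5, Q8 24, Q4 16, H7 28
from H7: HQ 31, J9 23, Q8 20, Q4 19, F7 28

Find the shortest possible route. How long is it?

Shortest round trip = 103 miles.

There are 60 distinct closed tours to check (reversals are equivalent).
HQ→J9→Q8→Q4→F7→H7→HQ: 30+19+26+16+28+31 = 150
HQ→J9→Q8→Q4→H7→F7→HQ: 30+19+26+19+28+26 = 148
HQ→J9→Q8→F7→Q4→H7→HQ: 30+19+24+16+19+31 = 139
HQ→J9→Q8→F7→H7→Q4→HQ: 30+19+24+28+19+27 = 147
HQ→J9→Q8→H7→Q4→F7→HQ: 30+19+20+19+16+26 = 130
HQ→J9→Q8→H7→F7→Q4→HQ: 30+19+20+28+16+27 = 140
HQ→J9→Q4→Q8→F7→H7→HQ: 30+11+26+24+28+31 = 150
HQ→J9→Q4→Q8→H7→F7→HQ: 30+11+26+20+28+26 = 141
HQ→J9→Q4→F7→Q8→H7→HQ: 30+11+16+24+20+31 = 132
HQ→J9→Q4→F7→H7→Q8→HQ: 30+11+16+28+20+22 = 127
HQ→J9→Q4→H7→Q8→F7→HQ: 30+11+19+20+24+26 = 130
HQ→J9→Q4→H7→F7→Q8→HQ: 30+11+19+28+24+22 = 134
HQ→J9→F7→Q8→Q4→H7→HQ: 30+5+24+26+19+31 = 135
HQ→J9→F7→Q8→H7→Q4→HQ: 30+5+24+20+19+27 = 125
… (46 more)
HQ→Q8→H7→Q4→J9→F7→HQ: 22+20+19+11+5+26 = 103  ← best
The minimum is 103.
One optimal route: HQ → Q8 → H7 → Q4 → J9 → F7 → HQ (or its reverse).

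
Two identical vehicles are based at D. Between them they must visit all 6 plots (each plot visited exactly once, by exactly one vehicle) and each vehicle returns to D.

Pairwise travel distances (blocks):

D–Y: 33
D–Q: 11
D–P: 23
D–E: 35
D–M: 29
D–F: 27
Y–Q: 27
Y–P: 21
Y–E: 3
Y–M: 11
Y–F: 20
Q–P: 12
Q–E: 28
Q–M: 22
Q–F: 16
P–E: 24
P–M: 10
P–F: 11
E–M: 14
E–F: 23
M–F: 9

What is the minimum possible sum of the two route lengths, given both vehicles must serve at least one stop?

Minimum combined distance: 114 blocks.

There are 2^5 − 1 = 31 ways to divide the 6 stops into two non-empty groups. For each, the best each vehicle can do is its own shortest tour through its group:
  {Y} + {Q, P, E, M, F}: 66 + 92 = 158
  {Q} + {Y, P, E, M, F}: 22 + 92 = 114
  {Y, Q} + {P, E, M, F}: 71 + 92 = 163
  {P} + {Y, Q, E, M, F}: 46 + 85 = 131
  {Y, P} + {Q, E, M, F}: 77 + 85 = 162
  {Q, P} + {Y, E, M, F}: 46 + 85 = 131
  … (31 splits in total)
Best: vehicle 1 D → Q → D = 22; vehicle 2 D → P → F → M → Y → E → D = 92; combined 114.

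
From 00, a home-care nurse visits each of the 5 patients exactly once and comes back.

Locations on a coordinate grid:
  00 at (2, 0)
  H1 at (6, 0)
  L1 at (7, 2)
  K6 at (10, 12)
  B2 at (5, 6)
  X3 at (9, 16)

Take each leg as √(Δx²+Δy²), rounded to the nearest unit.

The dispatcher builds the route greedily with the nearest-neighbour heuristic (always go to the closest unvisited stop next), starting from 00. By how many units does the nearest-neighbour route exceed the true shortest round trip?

From 00: H1=4, L1=5, B2=7, K6=14, X3=17 → choose H1 (4).
From H1: L1=2, B2=6, K6=13, X3=16 → choose L1 (2).
From L1: B2=4, K6=10, X3=14 → choose B2 (4).
From B2: K6=8, X3=11 → choose K6 (8).
From K6: X3=4 → choose X3 (4).
NN route 00 → H1 → L1 → B2 → K6 → X3 → 00 costs 39.
Optimal: 00 → H1 → L1 → K6 → X3 → B2 → 00 costs 38 (by enumerating all 60 distinct tours).
Excess = 39 − 38 = 1.

Excess over optimum: 1.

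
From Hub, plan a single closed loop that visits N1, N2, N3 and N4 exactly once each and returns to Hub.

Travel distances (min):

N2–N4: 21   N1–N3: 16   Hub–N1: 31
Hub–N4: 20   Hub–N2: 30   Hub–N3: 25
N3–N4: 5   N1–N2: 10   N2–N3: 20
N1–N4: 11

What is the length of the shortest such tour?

Minimum total distance: 81 min.

Hub-N1-N2-N3-N4-Hub: 31+10+20+5+20 = 86
Hub-N1-N2-N4-N3-Hub: 31+10+21+5+25 = 92
Hub-N1-N3-N2-N4-Hub: 31+16+20+21+20 = 108
Hub-N1-N3-N4-N2-Hub: 31+16+5+21+30 = 103
Hub-N1-N4-N2-N3-Hub: 31+11+21+20+25 = 108
Hub-N1-N4-N3-N2-Hub: 31+11+5+20+30 = 97
Hub-N2-N1-N3-N4-Hub: 30+10+16+5+20 = 81
Hub-N2-N1-N4-N3-Hub: 30+10+11+5+25 = 81
Hub-N2-N3-N1-N4-Hub: 30+20+16+11+20 = 97
Hub-N2-N4-N1-N3-Hub: 30+21+11+16+25 = 103
Hub-N3-N1-N2-N4-Hub: 25+16+10+21+20 = 92
Hub-N3-N2-N1-N4-Hub: 25+20+10+11+20 = 86
The minimum is 81.
One optimal route: Hub → N2 → N1 → N3 → N4 → Hub (or its reverse).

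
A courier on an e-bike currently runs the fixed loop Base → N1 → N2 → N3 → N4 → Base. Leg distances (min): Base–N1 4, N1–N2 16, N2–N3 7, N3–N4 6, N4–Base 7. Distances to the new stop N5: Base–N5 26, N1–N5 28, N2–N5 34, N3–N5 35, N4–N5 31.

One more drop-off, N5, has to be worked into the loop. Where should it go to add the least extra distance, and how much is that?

Insertion cost between consecutive stops i–j is d(i,N5) + d(N5,j) − d(i,j):
  between Base and N1: 26 + 28 − 4 = 50
  between N1 and N2: 28 + 34 − 16 = 46
  between N2 and N3: 34 + 35 − 7 = 62
  between N3 and N4: 35 + 31 − 6 = 60
  between N4 and Base: 31 + 26 − 7 = 50
Cheapest insertion is between N1 and N2, adding 46.
New total = 40 + 46 = 86.

Minimum extra distance: 46 min, inserting N5 between N1 and N2.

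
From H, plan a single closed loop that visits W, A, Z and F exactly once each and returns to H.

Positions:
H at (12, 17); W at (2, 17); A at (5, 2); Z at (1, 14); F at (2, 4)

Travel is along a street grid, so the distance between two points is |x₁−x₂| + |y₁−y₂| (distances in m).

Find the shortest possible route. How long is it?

Minimum total distance: 52 m.

H→W→A→Z→F→H: 10+18+16+11+23 = 78
H→W→A→F→Z→H: 10+18+5+11+14 = 58
H→W→Z→A→F→H: 10+4+16+5+23 = 58
H→W→Z→F→A→H: 10+4+11+5+22 = 52
H→W→F→A→Z→H: 10+13+5+16+14 = 58
H→W→F→Z→A→H: 10+13+11+16+22 = 72
H→A→W→Z→F→H: 22+18+4+11+23 = 78
H→A→W→F→Z→H: 22+18+13+11+14 = 78
H→A→Z→W→F→H: 22+16+4+13+23 = 78
H→A→F→W→Z→H: 22+5+13+4+14 = 58
H→Z→W→A→F→H: 14+4+18+5+23 = 64
H→Z→A→W→F→H: 14+16+18+13+23 = 84
The minimum is 52.
One optimal route: H → W → Z → F → A → H (or its reverse).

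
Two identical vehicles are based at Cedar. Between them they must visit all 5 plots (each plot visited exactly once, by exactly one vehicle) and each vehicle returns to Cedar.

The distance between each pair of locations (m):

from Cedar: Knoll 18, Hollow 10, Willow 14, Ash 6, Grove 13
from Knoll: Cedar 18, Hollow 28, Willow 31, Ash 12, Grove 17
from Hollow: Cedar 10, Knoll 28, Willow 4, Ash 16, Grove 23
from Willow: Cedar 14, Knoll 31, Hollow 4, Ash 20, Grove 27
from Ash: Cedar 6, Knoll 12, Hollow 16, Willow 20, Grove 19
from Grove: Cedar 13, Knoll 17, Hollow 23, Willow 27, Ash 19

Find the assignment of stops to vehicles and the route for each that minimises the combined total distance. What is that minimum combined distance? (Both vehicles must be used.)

Minimum combined distance: 76 m.

Check every non-empty split of the stops between the two vehicles; for each half take its own optimal tour:
  {Knoll} + {Hollow, Willow, Ash, Grove}: 36 + 66 = 102
  {Hollow} + {Knoll, Willow, Ash, Grove}: 20 + 76 = 96
  {Knoll, Hollow} + {Willow, Ash, Grove}: 56 + 66 = 122
  {Willow} + {Knoll, Hollow, Ash, Grove}: 28 + 68 = 96
  {Knoll, Willow} + {Hollow, Ash, Grove}: 63 + 58 = 121
  {Hollow, Willow} + {Knoll, Ash, Grove}: 28 + 48 = 76
  … (15 splits in total)
Best: vehicle 1 Cedar → Hollow → Willow → Cedar = 28; vehicle 2 Cedar → Ash → Knoll → Grove → Cedar = 48; combined 76.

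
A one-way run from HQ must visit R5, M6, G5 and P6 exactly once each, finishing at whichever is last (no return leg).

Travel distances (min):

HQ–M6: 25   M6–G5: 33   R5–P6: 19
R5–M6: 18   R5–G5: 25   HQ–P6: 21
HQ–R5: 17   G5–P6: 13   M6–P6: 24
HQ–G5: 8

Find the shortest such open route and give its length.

Shortest open route: 58 min.

There are 4! = 24 possible orderings.
HQ→R5→M6→G5→P6: 17+18+33+13 = 81
HQ→R5→M6→P6→G5: 17+18+24+13 = 72
HQ→R5→G5→M6→P6: 17+25+33+24 = 99
HQ→R5→G5→P6→M6: 17+25+13+24 = 79
HQ→R5→P6→M6→G5: 17+19+24+33 = 93
HQ→R5→P6→G5→M6: 17+19+13+33 = 82
HQ→M6→R5→G5→P6: 25+18+25+13 = 81
HQ→M6→R5→P6→G5: 25+18+19+13 = 75
HQ→M6→G5→R5→P6: 25+33+25+19 = 102
HQ→M6→G5→P6→R5: 25+33+13+19 = 90
HQ→M6→P6→R5→G5: 25+24+19+25 = 93
HQ→M6→P6→G5→R5: 25+24+13+25 = 87
HQ→G5→R5→M6→P6: 8+25+18+24 = 75
HQ→G5→R5→P6→M6: 8+25+19+24 = 76
… (10 more)
HQ→G5→P6→R5→M6: 8+13+19+18 = 58  ← best
The minimum is 58.
One shortest path: HQ → G5 → P6 → R5 → M6.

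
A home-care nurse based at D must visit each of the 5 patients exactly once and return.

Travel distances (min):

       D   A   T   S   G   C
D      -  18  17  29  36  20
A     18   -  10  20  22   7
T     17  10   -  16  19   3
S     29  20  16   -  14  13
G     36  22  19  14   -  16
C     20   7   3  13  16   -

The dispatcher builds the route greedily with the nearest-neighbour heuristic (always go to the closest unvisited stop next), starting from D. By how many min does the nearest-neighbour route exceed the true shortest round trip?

Excess over optimum: 10 min.

D: T=17, A=18, C=20, S=29, G=36 ⇒ T
T: C=3, A=10, S=16, G=19 ⇒ C
C: A=7, S=13, G=16 ⇒ A
A: S=20, G=22 ⇒ S
S: G=14 ⇒ G
NN route D → T → C → A → S → G → D costs 97.
Optimal: D → A → G → S → C → T → D costs 87 (by enumerating all 60 distinct tours).
Excess = 97 − 87 = 10.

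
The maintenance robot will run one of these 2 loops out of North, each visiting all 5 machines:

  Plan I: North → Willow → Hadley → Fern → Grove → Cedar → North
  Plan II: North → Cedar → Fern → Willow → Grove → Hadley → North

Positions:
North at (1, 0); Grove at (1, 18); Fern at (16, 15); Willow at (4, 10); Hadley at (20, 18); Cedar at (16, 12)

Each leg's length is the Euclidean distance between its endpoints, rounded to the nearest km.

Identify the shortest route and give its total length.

83 km — Plan I is the shortest.

Plan I: 10 + 18 + 5 + 15 + 16 + 19 = 83
Plan II: 19 + 3 + 13 + 9 + 19 + 26 = 89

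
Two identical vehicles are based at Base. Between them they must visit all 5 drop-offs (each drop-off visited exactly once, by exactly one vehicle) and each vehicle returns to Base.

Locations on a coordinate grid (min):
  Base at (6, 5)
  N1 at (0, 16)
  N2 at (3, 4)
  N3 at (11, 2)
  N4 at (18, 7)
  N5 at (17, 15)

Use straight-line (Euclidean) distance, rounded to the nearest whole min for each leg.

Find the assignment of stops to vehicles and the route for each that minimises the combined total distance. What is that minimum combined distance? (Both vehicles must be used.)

There are 2^4 − 1 = 15 ways to divide the 5 stops into two non-empty groups. For each, the best each vehicle can do is its own shortest tour through its group:
  {N1} + {N2, N3, N4, N5}: 26 + 43 = 69
  {N2} + {N1, N3, N4, N5}: 6 + 53 = 59
  {N1, N2} + {N3, N4, N5}: 28 + 38 = 66
  {N3} + {N1, N2, N4, N5}: 12 + 52 = 64
  {N1, N3} + {N2, N4, N5}: 37 + 41 = 78
  {N2, N3} + {N1, N4, N5}: 17 + 50 = 67
  … (15 splits in total)
Best: vehicle 1 Base → N2 → Base = 6; vehicle 2 Base → N1 → N5 → N4 → N3 → Base = 53; combined 59.

Minimum combined distance: 59 min.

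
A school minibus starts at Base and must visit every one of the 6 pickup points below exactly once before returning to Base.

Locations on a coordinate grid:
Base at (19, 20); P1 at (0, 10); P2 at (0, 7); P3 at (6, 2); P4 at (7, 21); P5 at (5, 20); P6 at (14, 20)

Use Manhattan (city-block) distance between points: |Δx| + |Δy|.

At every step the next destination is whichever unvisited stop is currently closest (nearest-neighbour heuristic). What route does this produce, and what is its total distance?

Nearest-neighbour total = 76; route Base → P6 → P4 → P5 → P1 → P2 → P3 → Base.

Base → [P6:5 / P4:13 / P5:14 / P1:29 / P3:31 / P2:32] → P6 (5)
P6 → [P4:8 / P5:9 / P1:24 / P3:26 / P2:27] → P4 (8)
P4 → [P5:3 / P1:18 / P3:20 / P2:21] → P5 (3)
P5 → [P1:15 / P2:18 / P3:19] → P1 (15)
P1 → [P2:3 / P3:14] → P2 (3)
P2 → [P3:11] → P3 (11)
Return P3→Base: 31.
Total = 5 + 8 + 3 + 15 + 3 + 11 + 31 = 76.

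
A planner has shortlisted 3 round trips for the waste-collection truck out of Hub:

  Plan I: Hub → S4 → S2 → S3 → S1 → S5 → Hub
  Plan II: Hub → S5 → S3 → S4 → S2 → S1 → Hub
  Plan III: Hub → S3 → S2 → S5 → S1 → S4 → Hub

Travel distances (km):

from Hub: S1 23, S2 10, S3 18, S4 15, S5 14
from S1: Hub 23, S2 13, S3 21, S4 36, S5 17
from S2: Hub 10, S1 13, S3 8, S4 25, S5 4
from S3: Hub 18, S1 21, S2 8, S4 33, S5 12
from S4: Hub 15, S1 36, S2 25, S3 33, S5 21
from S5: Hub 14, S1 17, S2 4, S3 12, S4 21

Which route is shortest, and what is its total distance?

Plan I: 15 + 25 + 8 + 21 + 17 + 14 = 100
Plan II: 14 + 12 + 33 + 25 + 13 + 23 = 120
Plan III: 18 + 8 + 4 + 17 + 36 + 15 = 98

Shortest is Plan III, total 98 km.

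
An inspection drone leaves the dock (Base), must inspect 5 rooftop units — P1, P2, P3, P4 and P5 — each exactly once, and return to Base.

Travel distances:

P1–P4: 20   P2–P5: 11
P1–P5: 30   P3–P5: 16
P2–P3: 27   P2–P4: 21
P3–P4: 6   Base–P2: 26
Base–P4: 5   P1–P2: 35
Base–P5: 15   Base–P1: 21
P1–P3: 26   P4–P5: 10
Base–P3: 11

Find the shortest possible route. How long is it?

Shortest round trip = 94.

There are 60 distinct closed tours to check (reversals are equivalent).
Base→P1→P2→P3→P4→P5→Base: 21+35+27+6+10+15 = 114
Base→P1→P2→P3→P5→P4→Base: 21+35+27+16+10+5 = 114
Base→P1→P2→P4→P3→P5→Base: 21+35+21+6+16+15 = 114
Base→P1→P2→P4→P5→P3→Base: 21+35+21+10+16+11 = 114
Base→P1→P2→P5→P3→P4→Base: 21+35+11+16+6+5 = 94
Base→P1→P2→P5→P4→P3→Base: 21+35+11+10+6+11 = 94
Base→P1→P3→P2→P4→P5→Base: 21+26+27+21+10+15 = 120
Base→P1→P3→P2→P5→P4→Base: 21+26+27+11+10+5 = 100
Base→P1→P3→P4→P2→P5→Base: 21+26+6+21+11+15 = 100
Base→P1→P3→P4→P5→P2→Base: 21+26+6+10+11+26 = 100
Base→P1→P3→P5→P2→P4→Base: 21+26+16+11+21+5 = 100
Base→P1→P3→P5→P4→P2→Base: 21+26+16+10+21+26 = 120
Base→P1→P4→P2→P3→P5→Base: 21+20+21+27+16+15 = 120
Base→P1→P4→P2→P5→P3→Base: 21+20+21+11+16+11 = 100
… (46 more)
The minimum is 94.
One optimal route: Base → P1 → P2 → P5 → P3 → P4 → Base (or its reverse).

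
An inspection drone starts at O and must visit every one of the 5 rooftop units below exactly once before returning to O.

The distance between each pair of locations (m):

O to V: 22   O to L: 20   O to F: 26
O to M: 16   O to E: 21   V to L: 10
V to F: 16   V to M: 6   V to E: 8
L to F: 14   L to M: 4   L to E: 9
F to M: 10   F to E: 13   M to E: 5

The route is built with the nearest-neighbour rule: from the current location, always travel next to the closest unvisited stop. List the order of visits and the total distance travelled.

Nearest-neighbour total = 79 m; route O → M → L → E → V → F → O.

At O the remaining stops are M 16, L 20, E 21, V 22, F 26; go to M.
At M the remaining stops are L 4, E 5, V 6, F 10; go to L.
At L the remaining stops are E 9, V 10, F 14; go to E.
At E the remaining stops are V 8, F 13; go to V.
At V the remaining stops are F 16; go to F.
Return F→O: 26.
Total = 16 + 4 + 9 + 8 + 16 + 26 = 79.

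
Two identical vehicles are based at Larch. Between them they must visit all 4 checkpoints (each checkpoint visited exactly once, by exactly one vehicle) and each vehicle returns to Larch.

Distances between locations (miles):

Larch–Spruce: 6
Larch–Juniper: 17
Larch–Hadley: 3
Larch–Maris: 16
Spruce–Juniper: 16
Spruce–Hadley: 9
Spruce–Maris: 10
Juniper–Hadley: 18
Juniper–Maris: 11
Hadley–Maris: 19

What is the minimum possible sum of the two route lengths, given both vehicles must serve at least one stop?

Minimum combined distance: 50 miles.

Check every non-empty split of the stops between the two vehicles; for each half take its own optimal tour:
  {Spruce} + {Juniper, Hadley, Maris}: 12 + 48 = 60
  {Juniper} + {Spruce, Hadley, Maris}: 34 + 38 = 72
  {Spruce, Juniper} + {Hadley, Maris}: 39 + 38 = 77
  {Hadley} + {Spruce, Juniper, Maris}: 6 + 44 = 50
  {Spruce, Hadley} + {Juniper, Maris}: 18 + 44 = 62
  {Juniper, Hadley} + {Spruce, Maris}: 38 + 32 = 70
  … (7 splits in total)
Best: vehicle 1 Larch → Hadley → Larch = 6; vehicle 2 Larch → Spruce → Maris → Juniper → Larch = 44; combined 50.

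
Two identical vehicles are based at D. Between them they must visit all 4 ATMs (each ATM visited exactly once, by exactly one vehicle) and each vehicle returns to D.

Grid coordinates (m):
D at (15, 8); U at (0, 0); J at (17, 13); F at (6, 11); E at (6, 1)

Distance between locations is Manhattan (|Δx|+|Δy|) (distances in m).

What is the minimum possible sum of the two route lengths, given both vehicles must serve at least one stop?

66 m — the smallest possible combined total.

Try each way of splitting the stops between the two vehicles (each non-empty) and, for each split, find the best tour for each vehicle:
  {U} + {J, F, E}: 46 + 46 = 92
  {J} + {U, F, E}: 14 + 52 = 66
  {U, J} + {F, E}: 60 + 38 = 98
  {F} + {U, J, E}: 24 + 60 = 84
  {U, F} + {J, E}: 52 + 46 = 98
  {J, F} + {U, E}: 32 + 46 = 78
  … (7 splits in total)
Best: vehicle 1 D → J → D = 14; vehicle 2 D → U → E → F → D = 52; combined 66.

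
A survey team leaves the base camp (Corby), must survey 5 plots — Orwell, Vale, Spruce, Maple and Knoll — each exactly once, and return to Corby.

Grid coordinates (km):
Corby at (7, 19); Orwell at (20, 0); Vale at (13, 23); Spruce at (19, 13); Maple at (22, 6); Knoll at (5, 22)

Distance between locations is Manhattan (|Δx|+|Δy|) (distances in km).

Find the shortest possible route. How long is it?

Minimum total distance: 80 km.

With 5 stops there are 5!/2 = 60 distinct round trips (a route and its reverse cost the same).
Corby-Orwell-Vale-Spruce-Maple-Knoll-Corby: 32+30+16+10+33+5 = 126
Corby-Orwell-Vale-Spruce-Knoll-Maple-Corby: 32+30+16+23+33+28 = 162
Corby-Orwell-Vale-Maple-Spruce-Knoll-Corby: 32+30+26+10+23+5 = 126
Corby-Orwell-Vale-Maple-Knoll-Spruce-Corby: 32+30+26+33+23+18 = 162
Corby-Orwell-Vale-Knoll-Spruce-Maple-Corby: 32+30+9+23+10+28 = 132
Corby-Orwell-Vale-Knoll-Maple-Spruce-Corby: 32+30+9+33+10+18 = 132
Corby-Orwell-Spruce-Vale-Maple-Knoll-Corby: 32+14+16+26+33+5 = 126
Corby-Orwell-Spruce-Vale-Knoll-Maple-Corby: 32+14+16+9+33+28 = 132
Corby-Orwell-Spruce-Maple-Vale-Knoll-Corby: 32+14+10+26+9+5 = 96
Corby-Orwell-Spruce-Maple-Knoll-Vale-Corby: 32+14+10+33+9+10 = 108
Corby-Orwell-Spruce-Knoll-Vale-Maple-Corby: 32+14+23+9+26+28 = 132
Corby-Orwell-Spruce-Knoll-Maple-Vale-Corby: 32+14+23+33+26+10 = 138
Corby-Orwell-Maple-Vale-Spruce-Knoll-Corby: 32+8+26+16+23+5 = 110
Corby-Orwell-Maple-Vale-Knoll-Spruce-Corby: 32+8+26+9+23+18 = 116
… (46 more)
Corby-Orwell-Maple-Spruce-Vale-Knoll-Corby: 32+8+10+16+9+5 = 80  ← best
The minimum is 80.
One optimal route: Corby → Orwell → Maple → Spruce → Vale → Knoll → Corby (or its reverse).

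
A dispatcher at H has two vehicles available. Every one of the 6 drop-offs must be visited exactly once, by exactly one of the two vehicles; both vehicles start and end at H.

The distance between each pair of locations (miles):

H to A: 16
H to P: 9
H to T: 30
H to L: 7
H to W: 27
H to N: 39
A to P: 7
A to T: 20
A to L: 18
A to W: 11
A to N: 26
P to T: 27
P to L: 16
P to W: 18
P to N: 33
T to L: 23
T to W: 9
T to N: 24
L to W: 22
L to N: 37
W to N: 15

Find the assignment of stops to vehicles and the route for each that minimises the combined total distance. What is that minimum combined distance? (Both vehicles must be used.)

Minimum combined distance: 110 miles.

Check every non-empty split of the stops between the two vehicles; for each half take its own optimal tour:
  {A} + {P, T, L, W, N}: 32 + 96 = 128
  {P} + {A, T, L, W, N}: 18 + 96 = 114
  {A, P} + {T, L, W, N}: 32 + 93 = 125
  {T} + {A, P, L, W, N}: 60 + 86 = 146
  {A, T} + {P, L, W, N}: 66 + 86 = 152
  {P, T} + {A, L, W, N}: 66 + 86 = 152
  … (31 splits in total)
  {L} + {A, P, T, W, N}: 14 + 96 = 110  ← best
Best: vehicle 1 H → L → H = 14; vehicle 2 H → P → A → W → N → T → H = 96; combined 110.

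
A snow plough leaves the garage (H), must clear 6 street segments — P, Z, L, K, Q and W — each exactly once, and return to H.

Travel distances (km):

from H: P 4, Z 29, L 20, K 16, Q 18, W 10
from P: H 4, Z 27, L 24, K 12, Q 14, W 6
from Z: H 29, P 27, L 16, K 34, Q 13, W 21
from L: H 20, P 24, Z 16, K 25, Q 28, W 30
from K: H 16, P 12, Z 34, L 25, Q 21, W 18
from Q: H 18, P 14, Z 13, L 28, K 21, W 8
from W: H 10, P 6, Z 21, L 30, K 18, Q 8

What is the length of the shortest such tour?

Minimum total distance: 88 km.

There are 360 distinct closed tours to check (reversals are equivalent).
H → P → Z → L → K → Q → W → H: 4+27+16+25+21+8+10 = 111
H → P → Z → L → K → W → Q → H: 4+27+16+25+18+8+18 = 116
H → P → Z → L → Q → K → W → H: 4+27+16+28+21+18+10 = 124
H → P → Z → L → Q → W → K → H: 4+27+16+28+8+18+16 = 117
H → P → Z → L → W → K → Q → H: 4+27+16+30+18+21+18 = 134
H → P → Z → L → W → Q → K → H: 4+27+16+30+8+21+16 = 122
H → P → Z → K → L → Q → W → H: 4+27+34+25+28+8+10 = 136
H → P → Z → K → L → W → Q → H: 4+27+34+25+30+8+18 = 146
… (352 more)
H → P → K → L → Z → Q → W → H: 4+12+25+16+13+8+10 = 88  ← best
The minimum is 88.
One optimal route: H → P → K → L → Z → Q → W → H (or its reverse).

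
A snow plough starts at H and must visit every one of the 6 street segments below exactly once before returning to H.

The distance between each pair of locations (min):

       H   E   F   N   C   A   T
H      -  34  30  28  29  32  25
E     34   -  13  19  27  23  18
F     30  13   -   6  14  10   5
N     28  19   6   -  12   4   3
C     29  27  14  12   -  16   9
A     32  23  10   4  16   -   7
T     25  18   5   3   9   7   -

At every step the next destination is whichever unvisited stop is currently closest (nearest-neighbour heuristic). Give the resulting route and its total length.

111 min along H → T → N → A → F → E → C → H.

At H the remaining stops are T 25, N 28, C 29, F 30, A 32, E 34; go to T.
At T the remaining stops are N 3, F 5, A 7, C 9, E 18; go to N.
At N the remaining stops are A 4, F 6, C 12, E 19; go to A.
At A the remaining stops are F 10, C 16, E 23; go to F.
At F the remaining stops are E 13, C 14; go to E.
At E the remaining stops are C 27; go to C.
Return C→H: 29.
Total = 25 + 3 + 4 + 10 + 13 + 27 + 29 = 111.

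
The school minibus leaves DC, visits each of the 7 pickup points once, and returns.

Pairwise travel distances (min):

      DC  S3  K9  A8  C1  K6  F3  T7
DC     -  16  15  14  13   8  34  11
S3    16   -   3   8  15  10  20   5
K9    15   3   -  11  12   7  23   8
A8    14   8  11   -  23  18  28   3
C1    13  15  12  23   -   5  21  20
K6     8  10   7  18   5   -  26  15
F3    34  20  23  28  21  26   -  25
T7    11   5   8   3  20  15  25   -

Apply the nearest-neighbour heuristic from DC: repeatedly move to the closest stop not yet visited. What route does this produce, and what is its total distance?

98 min along DC → K6 → C1 → K9 → S3 → T7 → A8 → F3 → DC.

At DC the remaining stops are K6 8, T7 11, C1 13, A8 14, K9 15, S3 16, F3 34; go to K6.
At K6 the remaining stops are C1 5, K9 7, S3 10, T7 15, A8 18, F3 26; go to C1.
At C1 the remaining stops are K9 12, S3 15, T7 20, F3 21, A8 23; go to K9.
At K9 the remaining stops are S3 3, T7 8, A8 11, F3 23; go to S3.
At S3 the remaining stops are T7 5, A8 8, F3 20; go to T7.
At T7 the remaining stops are A8 3, F3 25; go to A8.
At A8 the remaining stops are F3 28; go to F3.
Return F3→DC: 34.
Total = 8 + 5 + 12 + 3 + 5 + 3 + 28 + 34 = 98.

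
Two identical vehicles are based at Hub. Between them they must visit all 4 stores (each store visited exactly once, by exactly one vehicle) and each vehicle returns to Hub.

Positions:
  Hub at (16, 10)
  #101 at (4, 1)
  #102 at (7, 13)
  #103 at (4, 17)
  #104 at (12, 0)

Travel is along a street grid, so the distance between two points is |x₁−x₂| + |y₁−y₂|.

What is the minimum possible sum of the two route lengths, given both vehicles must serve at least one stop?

Try each way of splitting the stops between the two vehicles (each non-empty) and, for each split, find the best tour for each vehicle:
  {#101} + {#102, #103, #104}: 42 + 58 = 100
  {#102} + {#101, #103, #104}: 24 + 58 = 82
  {#101, #102} + {#103, #104}: 48 + 58 = 106
  {#103} + {#101, #102, #104}: 38 + 50 = 88
  {#101, #103} + {#102, #104}: 56 + 44 = 100
  {#102, #103} + {#101, #104}: 38 + 44 = 82
  … (7 splits in total)
Best: vehicle 1 Hub → #102 → Hub = 24; vehicle 2 Hub → #103 → #101 → #104 → Hub = 58; combined 82.

Minimum combined distance: 82.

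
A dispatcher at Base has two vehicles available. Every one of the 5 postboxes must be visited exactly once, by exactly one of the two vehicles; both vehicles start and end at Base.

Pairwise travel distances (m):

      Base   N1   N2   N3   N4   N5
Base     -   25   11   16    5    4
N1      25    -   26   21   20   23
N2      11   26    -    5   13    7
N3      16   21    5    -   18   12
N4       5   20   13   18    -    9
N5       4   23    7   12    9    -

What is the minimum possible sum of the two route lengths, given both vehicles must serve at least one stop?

Try each way of splitting the stops between the two vehicles (each non-empty) and, for each split, find the best tour for each vehicle:
  {N1} + {N2, N3, N4, N5}: 50 + 39 = 89
  {N2} + {N1, N3, N4, N5}: 22 + 62 = 84
  {N1, N2} + {N3, N4, N5}: 62 + 39 = 101
  {N3} + {N1, N2, N4, N5}: 32 + 62 = 94
  {N1, N3} + {N2, N4, N5}: 62 + 29 = 91
  {N2, N3} + {N1, N4, N5}: 32 + 52 = 84
  … (15 splits in total)
  {N1, N2, N3, N4} + {N5}: 62 + 8 = 70  ← best
Best: vehicle 1 Base → N2 → N3 → N1 → N4 → Base = 62; vehicle 2 Base → N5 → Base = 8; combined 70.

70 m — the smallest possible combined total.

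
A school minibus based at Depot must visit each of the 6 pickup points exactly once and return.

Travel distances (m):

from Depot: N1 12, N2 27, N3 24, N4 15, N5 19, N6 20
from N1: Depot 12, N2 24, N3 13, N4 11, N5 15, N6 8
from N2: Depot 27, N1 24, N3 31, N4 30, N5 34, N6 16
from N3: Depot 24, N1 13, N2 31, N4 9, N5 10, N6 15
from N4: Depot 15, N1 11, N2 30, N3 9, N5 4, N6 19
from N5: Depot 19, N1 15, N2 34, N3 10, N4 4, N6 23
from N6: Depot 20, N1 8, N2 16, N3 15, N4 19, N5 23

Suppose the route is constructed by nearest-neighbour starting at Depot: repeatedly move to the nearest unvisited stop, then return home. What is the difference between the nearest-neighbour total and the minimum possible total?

Depot: N1=12, N4=15, N5=19, N6=20, N3=24, N2=27 ⇒ N1
N1: N6=8, N4=11, N3=13, N5=15, N2=24 ⇒ N6
N6: N3=15, N2=16, N4=19, N5=23 ⇒ N3
N3: N4=9, N5=10, N2=31 ⇒ N4
N4: N5=4, N2=30 ⇒ N5
N5: N2=34 ⇒ N2
NN route Depot → N1 → N6 → N3 → N4 → N5 → N2 → Depot costs 109.
Optimal: Depot → N2 → N6 → N1 → N3 → N5 → N4 → Depot costs 93 (by enumerating all 360 distinct tours).
Excess = 109 − 93 = 16.

16 m longer than the optimal tour.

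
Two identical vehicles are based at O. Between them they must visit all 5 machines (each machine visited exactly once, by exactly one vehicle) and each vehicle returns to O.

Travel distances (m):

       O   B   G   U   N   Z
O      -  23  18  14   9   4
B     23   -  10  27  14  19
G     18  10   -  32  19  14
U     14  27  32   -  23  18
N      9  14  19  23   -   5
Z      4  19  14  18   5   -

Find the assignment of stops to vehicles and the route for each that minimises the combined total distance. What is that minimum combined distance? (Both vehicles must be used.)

Minimum combined distance: 79 m.

Try each way of splitting the stops between the two vehicles (each non-empty) and, for each split, find the best tour for each vehicle:
  {B} + {G, U, N, Z}: 46 + 74 = 120
  {G} + {B, U, N, Z}: 36 + 64 = 100
  {B, G} + {U, N, Z}: 51 + 46 = 97
  {U} + {B, G, N, Z}: 28 + 51 = 79
  {B, U} + {G, N, Z}: 64 + 46 = 110
  {G, U} + {B, N, Z}: 64 + 46 = 110
  … (15 splits in total)
Best: vehicle 1 O → U → O = 28; vehicle 2 O → G → B → N → Z → O = 51; combined 79.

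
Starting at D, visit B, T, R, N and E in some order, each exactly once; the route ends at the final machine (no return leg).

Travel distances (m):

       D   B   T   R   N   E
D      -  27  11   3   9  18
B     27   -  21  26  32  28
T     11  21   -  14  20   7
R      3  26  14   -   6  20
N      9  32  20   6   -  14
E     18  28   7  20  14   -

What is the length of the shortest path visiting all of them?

There are 5! = 120 possible orderings.
D → B → T → R → N → E: 27+21+14+6+14 = 82
D → B → T → R → E → N: 27+21+14+20+14 = 96
D → B → T → N → R → E: 27+21+20+6+20 = 94
D → B → T → N → E → R: 27+21+20+14+20 = 102
D → B → T → E → R → N: 27+21+7+20+6 = 81
D → B → T → E → N → R: 27+21+7+14+6 = 75
D → B → R → T → N → E: 27+26+14+20+14 = 101
D → B → R → T → E → N: 27+26+14+7+14 = 88
D → B → R → N → T → E: 27+26+6+20+7 = 86
D → B → R → N → E → T: 27+26+6+14+7 = 80
D → B → R → E → T → N: 27+26+20+7+20 = 100
D → B → R → E → N → T: 27+26+20+14+20 = 107
D → B → N → T → R → E: 27+32+20+14+20 = 113
D → B → N → T → E → R: 27+32+20+7+20 = 106
… (106 more)
D → R → N → E → T → B: 3+6+14+7+21 = 51  ← best
The minimum is 51.
One shortest path: D → R → N → E → T → B.

Shortest open route: 51 m.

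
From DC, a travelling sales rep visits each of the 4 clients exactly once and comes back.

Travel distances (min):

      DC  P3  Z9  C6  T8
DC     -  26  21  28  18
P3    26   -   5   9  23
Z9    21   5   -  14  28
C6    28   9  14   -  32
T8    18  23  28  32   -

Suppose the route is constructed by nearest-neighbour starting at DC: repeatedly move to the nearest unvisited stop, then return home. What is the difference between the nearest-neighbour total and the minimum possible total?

3 min longer than the optimal tour.

DC: T8=18, Z9=21, P3=26, C6=28 ⇒ T8
T8: P3=23, Z9=28, C6=32 ⇒ P3
P3: Z9=5, C6=9 ⇒ Z9
Z9: C6=14 ⇒ C6
NN route DC → T8 → P3 → Z9 → C6 → DC costs 88.
Optimal: DC → Z9 → P3 → C6 → T8 → DC costs 85 (by enumerating all 12 distinct tours).
Excess = 88 − 85 = 3.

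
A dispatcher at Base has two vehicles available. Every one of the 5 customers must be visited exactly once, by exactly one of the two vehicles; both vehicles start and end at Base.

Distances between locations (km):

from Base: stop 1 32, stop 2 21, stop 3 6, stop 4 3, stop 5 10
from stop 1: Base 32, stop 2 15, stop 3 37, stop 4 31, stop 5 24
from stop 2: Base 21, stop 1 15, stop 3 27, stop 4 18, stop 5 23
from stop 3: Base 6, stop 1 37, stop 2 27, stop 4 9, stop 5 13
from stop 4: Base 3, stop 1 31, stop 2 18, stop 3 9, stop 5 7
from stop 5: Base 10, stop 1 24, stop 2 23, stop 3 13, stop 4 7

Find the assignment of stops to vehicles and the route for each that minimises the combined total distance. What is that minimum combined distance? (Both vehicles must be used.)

There are 2^4 − 1 = 15 ways to divide the 5 stops into two non-empty groups. For each, the best each vehicle can do is its own shortest tour through its group:
  {stop 1} + {stop 2, stop 3, stop 4, stop 5}: 64 + 63 = 127
  {stop 2} + {stop 1, stop 3, stop 4, stop 5}: 42 + 77 = 119
  {stop 1, stop 2} + {stop 3, stop 4, stop 5}: 68 + 29 = 97
  {stop 3} + {stop 1, stop 2, stop 4, stop 5}: 12 + 70 = 82
  {stop 1, stop 3} + {stop 2, stop 4, stop 5}: 75 + 54 = 129
  {stop 2, stop 3} + {stop 1, stop 4, stop 5}: 54 + 66 = 120
  … (15 splits in total)
Best: vehicle 1 Base → stop 3 → Base = 12; vehicle 2 Base → stop 2 → stop 1 → stop 5 → stop 4 → Base = 70; combined 82.

Minimum combined distance: 82 km.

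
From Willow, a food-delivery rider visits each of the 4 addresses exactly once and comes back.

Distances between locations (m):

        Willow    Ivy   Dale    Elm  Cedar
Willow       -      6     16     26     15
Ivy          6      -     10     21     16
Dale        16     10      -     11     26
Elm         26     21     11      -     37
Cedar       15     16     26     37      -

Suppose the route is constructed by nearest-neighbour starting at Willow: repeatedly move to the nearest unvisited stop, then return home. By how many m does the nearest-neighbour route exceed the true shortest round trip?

Excess over optimum: 1 m.

From Willow: Ivy=6, Cedar=15, Dale=16, Elm=26 → choose Ivy (6).
From Ivy: Dale=10, Cedar=16, Elm=21 → choose Dale (10).
From Dale: Elm=11, Cedar=26 → choose Elm (11).
From Elm: Cedar=37 → choose Cedar (37).
NN route Willow → Ivy → Dale → Elm → Cedar → Willow costs 79.
Optimal: Willow → Elm → Dale → Ivy → Cedar → Willow costs 78 (by enumerating all 12 distinct tours).
Excess = 79 − 78 = 1.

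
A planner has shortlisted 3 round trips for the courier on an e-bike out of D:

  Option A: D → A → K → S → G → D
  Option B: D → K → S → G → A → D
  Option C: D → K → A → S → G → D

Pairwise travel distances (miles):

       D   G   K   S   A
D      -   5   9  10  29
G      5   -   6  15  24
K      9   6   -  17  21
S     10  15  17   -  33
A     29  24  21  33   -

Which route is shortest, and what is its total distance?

Option A: 29 + 21 + 17 + 15 + 5 = 87
Option B: 9 + 17 + 15 + 24 + 29 = 94
Option C: 9 + 21 + 33 + 15 + 5 = 83

83 miles — Option C is the shortest.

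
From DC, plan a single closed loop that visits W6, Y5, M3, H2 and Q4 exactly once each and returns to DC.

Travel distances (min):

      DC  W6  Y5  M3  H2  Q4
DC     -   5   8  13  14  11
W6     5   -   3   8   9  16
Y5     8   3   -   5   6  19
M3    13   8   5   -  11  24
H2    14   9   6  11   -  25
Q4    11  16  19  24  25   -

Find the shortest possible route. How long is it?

With 5 stops there are 5!/2 = 60 distinct round trips (a route and its reverse cost the same).
DC→W6→Y5→M3→H2→Q4→DC: 5+3+5+11+25+11 = 60
DC→W6→Y5→M3→Q4→H2→DC: 5+3+5+24+25+14 = 76
DC→W6→Y5→H2→M3→Q4→DC: 5+3+6+11+24+11 = 60
DC→W6→Y5→H2→Q4→M3→DC: 5+3+6+25+24+13 = 76
DC→W6→Y5→Q4→M3→H2→DC: 5+3+19+24+11+14 = 76
DC→W6→Y5→Q4→H2→M3→DC: 5+3+19+25+11+13 = 76
DC→W6→M3→Y5→H2→Q4→DC: 5+8+5+6+25+11 = 60
DC→W6→M3→Y5→Q4→H2→DC: 5+8+5+19+25+14 = 76
DC→W6→M3→H2→Y5→Q4→DC: 5+8+11+6+19+11 = 60
DC→W6→M3→H2→Q4→Y5→DC: 5+8+11+25+19+8 = 76
DC→W6→M3→Q4→Y5→H2→DC: 5+8+24+19+6+14 = 76
DC→W6→M3→Q4→H2→Y5→DC: 5+8+24+25+6+8 = 76
DC→W6→H2→Y5→M3→Q4→DC: 5+9+6+5+24+11 = 60
DC→W6→H2→Y5→Q4→M3→DC: 5+9+6+19+24+13 = 76
… (46 more)
The minimum is 60.
One optimal route: DC → W6 → Y5 → M3 → H2 → Q4 → DC (or its reverse).

60 min — the shortest possible round trip.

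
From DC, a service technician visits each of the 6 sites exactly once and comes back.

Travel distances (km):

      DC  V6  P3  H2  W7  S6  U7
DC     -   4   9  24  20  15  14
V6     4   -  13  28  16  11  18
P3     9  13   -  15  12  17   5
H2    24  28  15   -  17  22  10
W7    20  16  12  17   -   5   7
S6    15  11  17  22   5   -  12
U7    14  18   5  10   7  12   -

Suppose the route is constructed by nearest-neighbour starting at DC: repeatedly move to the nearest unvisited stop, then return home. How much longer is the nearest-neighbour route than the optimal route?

From DC: V6=4, P3=9, U7=14, S6=15, W7=20, H2=24 → choose V6 (4).
From V6: S6=11, P3=13, W7=16, U7=18, H2=28 → choose S6 (11).
From S6: W7=5, U7=12, P3=17, H2=22 → choose W7 (5).
From W7: U7=7, P3=12, H2=17 → choose U7 (7).
From U7: P3=5, H2=10 → choose P3 (5).
From P3: H2=15 → choose H2 (15).
NN route DC → V6 → S6 → W7 → U7 → P3 → H2 → DC costs 71.
Optimal: DC → V6 → S6 → W7 → H2 → U7 → P3 → DC costs 61 (by enumerating all 360 distinct tours).
Excess = 71 − 61 = 10.

The nearest-neighbour route is 10 km longer than optimal.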